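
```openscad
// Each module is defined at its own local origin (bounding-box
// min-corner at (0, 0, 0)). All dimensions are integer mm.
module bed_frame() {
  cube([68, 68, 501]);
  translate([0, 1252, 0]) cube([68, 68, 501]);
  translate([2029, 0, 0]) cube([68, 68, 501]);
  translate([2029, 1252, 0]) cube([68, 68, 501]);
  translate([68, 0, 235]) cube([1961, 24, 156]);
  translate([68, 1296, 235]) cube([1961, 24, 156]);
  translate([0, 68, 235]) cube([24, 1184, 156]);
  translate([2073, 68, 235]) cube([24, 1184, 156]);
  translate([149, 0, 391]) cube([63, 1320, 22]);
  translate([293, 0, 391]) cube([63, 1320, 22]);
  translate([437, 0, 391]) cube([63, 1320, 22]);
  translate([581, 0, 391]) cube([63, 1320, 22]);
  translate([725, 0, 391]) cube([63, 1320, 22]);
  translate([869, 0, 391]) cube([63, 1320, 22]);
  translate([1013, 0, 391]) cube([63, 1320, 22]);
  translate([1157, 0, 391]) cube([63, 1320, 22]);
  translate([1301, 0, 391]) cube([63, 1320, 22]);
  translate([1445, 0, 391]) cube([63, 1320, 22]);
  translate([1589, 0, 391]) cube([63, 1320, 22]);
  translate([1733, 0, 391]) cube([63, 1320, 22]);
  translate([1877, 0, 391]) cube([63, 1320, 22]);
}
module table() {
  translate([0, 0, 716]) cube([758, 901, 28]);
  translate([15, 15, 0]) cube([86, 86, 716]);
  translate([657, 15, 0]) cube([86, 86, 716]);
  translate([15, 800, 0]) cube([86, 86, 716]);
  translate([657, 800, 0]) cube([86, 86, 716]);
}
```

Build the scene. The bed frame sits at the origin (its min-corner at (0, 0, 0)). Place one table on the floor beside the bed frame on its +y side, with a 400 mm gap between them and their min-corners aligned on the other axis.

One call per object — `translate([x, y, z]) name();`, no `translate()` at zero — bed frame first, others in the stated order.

bed_frame();
translate([0, 1720, 0]) table();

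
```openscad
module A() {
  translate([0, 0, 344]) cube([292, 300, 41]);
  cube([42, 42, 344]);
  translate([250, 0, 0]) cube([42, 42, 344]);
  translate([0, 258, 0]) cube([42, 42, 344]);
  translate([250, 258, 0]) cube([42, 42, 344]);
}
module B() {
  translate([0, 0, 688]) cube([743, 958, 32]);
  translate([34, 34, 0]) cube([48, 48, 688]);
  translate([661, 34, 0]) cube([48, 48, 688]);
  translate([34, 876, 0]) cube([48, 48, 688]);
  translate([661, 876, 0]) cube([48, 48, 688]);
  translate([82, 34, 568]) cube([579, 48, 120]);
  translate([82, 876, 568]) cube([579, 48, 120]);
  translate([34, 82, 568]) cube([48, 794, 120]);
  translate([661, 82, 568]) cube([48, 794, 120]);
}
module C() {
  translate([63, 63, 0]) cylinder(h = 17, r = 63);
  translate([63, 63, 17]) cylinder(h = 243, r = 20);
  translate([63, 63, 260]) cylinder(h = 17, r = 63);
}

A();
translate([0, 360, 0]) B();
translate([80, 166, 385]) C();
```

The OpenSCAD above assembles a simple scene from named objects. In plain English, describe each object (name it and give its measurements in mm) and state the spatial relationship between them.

A is a four-legged stool. The seat is a 292×300×41 mm slab whose top surface is at z = 385 mm; four square legs, each 42×42 mm in cross-section, run from the floor (z = 0) to the underside of the seat, each flush with a corner of the seat.

B is a rectangular dining table. The top is 743×958×32 mm with its upper surface at z = 720 mm. It stands on four 48×48 mm square legs, each inset 34 mm from the nearest pair of top edges, running from the floor to the underside of the top. Four apron rails, 48 mm thick and 120 mm tall, run between adjacent legs with their top edges flush with the underside of the top and their outer faces flush with the legs' outer faces.

C is a spool: two coaxial disc flanges of radius 63 mm and thickness 17 mm, joined by a core cylinder of radius 20 mm and height 243 mm. The lower flange rests on z = 0 and the three cylinders share a vertical axis.

The table is on the floor beside the stool on its +y side. The spool is on top of the stool.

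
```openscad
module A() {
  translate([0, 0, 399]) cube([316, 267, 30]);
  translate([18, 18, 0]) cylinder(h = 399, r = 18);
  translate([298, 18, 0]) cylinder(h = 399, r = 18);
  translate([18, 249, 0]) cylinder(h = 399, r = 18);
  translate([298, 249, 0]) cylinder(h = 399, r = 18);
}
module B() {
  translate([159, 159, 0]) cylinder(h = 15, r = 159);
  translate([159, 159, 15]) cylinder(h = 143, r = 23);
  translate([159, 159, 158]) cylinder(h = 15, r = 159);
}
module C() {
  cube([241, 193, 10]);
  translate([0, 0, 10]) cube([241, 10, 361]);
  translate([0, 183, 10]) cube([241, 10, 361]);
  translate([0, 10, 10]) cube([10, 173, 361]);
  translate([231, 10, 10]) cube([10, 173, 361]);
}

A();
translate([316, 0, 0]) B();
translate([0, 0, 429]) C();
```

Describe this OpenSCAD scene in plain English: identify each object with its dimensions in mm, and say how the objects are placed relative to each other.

A is a simple wooden stool: a rectangular seat 316 mm (x) by 267 mm (y), 30 mm thick, top face at z = 429 mm, on four round legs, each 36 mm in diameter. The legs rest on z = 0, each leg's axis is inset half a diameter from the nearest pair of seat edges (so the leg's bounding box is flush with the corner).

B is a spool: two coaxial disc flanges of radius 159 mm and thickness 15 mm, joined by a core cylinder of radius 23 mm and height 143 mm. The lower flange rests on z = 0 and the three cylinders share a vertical axis.

C is an open-topped rectangular box: outside dimensions 241×193×371 mm, with a uniform wall and base thickness of 10 mm. The base is a full 241×193 slab on the floor; four walls sit on top of the base. The front and back walls (the −y and +y sides) span the full width; the two side walls fit between them.

The spool is against the stool's +x side, with their −y faces flush. The open box is on top of the stool.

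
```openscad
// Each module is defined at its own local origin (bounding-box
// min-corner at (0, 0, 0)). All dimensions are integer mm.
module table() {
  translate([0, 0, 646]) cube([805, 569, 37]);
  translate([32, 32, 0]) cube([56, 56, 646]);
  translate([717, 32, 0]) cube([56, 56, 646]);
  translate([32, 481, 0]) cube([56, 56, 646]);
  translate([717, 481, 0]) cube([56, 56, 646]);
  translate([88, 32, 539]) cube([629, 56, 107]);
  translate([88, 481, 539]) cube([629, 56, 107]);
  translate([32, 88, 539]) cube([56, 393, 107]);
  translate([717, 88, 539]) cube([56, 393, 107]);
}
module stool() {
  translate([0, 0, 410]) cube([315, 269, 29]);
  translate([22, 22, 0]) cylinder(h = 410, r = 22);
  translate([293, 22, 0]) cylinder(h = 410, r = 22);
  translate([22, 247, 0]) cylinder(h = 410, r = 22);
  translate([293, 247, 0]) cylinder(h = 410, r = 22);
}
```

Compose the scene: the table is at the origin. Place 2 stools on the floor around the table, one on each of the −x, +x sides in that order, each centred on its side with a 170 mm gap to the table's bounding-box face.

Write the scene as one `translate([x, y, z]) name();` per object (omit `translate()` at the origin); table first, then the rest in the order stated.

table();
translate([-485, 150, 0]) stool();
translate([975, 150, 0]) stool();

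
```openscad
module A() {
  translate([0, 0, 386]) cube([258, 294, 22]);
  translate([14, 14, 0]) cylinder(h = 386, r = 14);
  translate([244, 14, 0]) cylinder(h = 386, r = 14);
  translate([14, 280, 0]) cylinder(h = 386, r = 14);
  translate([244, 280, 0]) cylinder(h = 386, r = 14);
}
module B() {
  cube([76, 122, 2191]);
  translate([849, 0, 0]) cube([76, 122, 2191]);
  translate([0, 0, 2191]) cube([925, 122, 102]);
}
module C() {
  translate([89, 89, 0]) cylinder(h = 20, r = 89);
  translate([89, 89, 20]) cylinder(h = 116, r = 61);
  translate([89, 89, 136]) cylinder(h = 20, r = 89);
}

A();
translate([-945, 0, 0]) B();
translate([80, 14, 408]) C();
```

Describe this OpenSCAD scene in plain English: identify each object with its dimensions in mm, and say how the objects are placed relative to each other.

A is a simple wooden stool: a rectangular seat 258 mm (x) by 294 mm (y), 22 mm thick, top face at z = 408 mm, on four round legs, each 28 mm in diameter. The legs rest on z = 0, each leg's axis is inset half a diameter from the nearest pair of seat edges (so the leg's bounding box is flush with the corner).

B is a door frame. The clear opening is 773 mm wide and 2191 mm high. Two 76 mm wide jambs, 122 mm deep, stand either side of the opening from the floor to the top of the opening. A 102 mm thick head sits across the top of both jambs, spanning the full outside width of the frame.

C is a spool: two coaxial disc flanges of radius 89 mm and thickness 20 mm, joined by a core cylinder of radius 61 mm and height 116 mm. The lower flange rests on z = 0 and the three cylinders share a vertical axis.

The door frame is on the floor beside the stool on its −x side. The spool is on top of the stool.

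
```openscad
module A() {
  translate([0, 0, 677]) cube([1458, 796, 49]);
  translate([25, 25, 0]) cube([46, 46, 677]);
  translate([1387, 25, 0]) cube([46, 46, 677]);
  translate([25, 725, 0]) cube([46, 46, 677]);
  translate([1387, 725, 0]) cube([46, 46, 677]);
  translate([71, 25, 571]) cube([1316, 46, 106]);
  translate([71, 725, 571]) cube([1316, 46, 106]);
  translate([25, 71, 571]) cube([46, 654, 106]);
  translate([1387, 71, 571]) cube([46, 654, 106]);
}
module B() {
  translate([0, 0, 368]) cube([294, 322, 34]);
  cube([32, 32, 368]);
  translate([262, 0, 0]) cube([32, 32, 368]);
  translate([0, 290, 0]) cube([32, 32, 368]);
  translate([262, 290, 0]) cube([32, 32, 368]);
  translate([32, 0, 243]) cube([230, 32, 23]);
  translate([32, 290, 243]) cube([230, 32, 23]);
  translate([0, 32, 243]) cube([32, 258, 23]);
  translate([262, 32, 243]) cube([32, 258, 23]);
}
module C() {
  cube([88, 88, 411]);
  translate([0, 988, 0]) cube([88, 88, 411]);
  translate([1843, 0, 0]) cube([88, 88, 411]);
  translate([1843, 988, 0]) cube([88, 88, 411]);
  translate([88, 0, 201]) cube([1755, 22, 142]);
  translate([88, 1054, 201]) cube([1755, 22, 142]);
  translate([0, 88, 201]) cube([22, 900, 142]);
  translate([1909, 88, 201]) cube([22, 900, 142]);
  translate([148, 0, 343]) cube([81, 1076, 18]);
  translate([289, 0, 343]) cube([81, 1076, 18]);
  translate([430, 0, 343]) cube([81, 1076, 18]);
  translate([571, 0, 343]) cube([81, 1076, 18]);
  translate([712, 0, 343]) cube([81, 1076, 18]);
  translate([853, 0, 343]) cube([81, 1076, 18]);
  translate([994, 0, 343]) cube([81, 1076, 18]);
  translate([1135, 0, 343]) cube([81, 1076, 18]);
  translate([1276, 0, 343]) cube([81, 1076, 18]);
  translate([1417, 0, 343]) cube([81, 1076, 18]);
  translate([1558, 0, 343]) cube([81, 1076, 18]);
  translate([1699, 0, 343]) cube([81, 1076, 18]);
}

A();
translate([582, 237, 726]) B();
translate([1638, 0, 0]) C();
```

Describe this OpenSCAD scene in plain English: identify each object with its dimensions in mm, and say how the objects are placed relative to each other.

A is a table: top 1458 mm (x) × 796 mm (y), 49 mm thick, upper face at z = 726 mm, on four 46×46 mm square legs, each inset 25 mm from the nearest pair of top edges, running from z = 0 to the bottom of the top. Four apron rails, 46 mm thick and 106 mm tall, run between adjacent legs with their top edges flush with the underside of the top and their outer faces flush with the legs' outer faces.

B is a four-legged stool. The seat is 294×322 mm, 34 mm thick, top at z = 402 mm. It stands on four square legs, each 32×32 mm in cross-section, from z = 0 to the seat underside, each flush with a corner of the seat. Four stretchers, 32 mm wide and 23 mm tall, connect adjacent legs with their undersides at z = 243 mm, each running between the inner faces of the legs it joins and aligned with the legs' outer faces on the other axis.

C is a bed frame 1931 mm long (x) by 1076 mm wide (y). Four 88×88 mm corner posts, 411 mm tall, at the corners of the footprint. Four rails of 22 mm thickness and 142 mm height run between adjacent posts with their undersides at z = 201 mm, their outer faces flush with the outside of the frame (the two x-running rails run between the posts' inner faces; the two y-running rails run between the posts' inner faces). 12 slats, each 81 mm wide (x) and 18 mm thick, lie across the top of the two x-running rails, running the full 1076 mm width of the frame in y; the slats are evenly spaced along x between the inner faces of the end posts with equal gaps (rounded down to the nearest mm) at the −x end and between each pair — any rounding remainder accumulates at the +x end.

The stool is on top of the table, centred. The bed frame is on the floor beside the table on its +x side.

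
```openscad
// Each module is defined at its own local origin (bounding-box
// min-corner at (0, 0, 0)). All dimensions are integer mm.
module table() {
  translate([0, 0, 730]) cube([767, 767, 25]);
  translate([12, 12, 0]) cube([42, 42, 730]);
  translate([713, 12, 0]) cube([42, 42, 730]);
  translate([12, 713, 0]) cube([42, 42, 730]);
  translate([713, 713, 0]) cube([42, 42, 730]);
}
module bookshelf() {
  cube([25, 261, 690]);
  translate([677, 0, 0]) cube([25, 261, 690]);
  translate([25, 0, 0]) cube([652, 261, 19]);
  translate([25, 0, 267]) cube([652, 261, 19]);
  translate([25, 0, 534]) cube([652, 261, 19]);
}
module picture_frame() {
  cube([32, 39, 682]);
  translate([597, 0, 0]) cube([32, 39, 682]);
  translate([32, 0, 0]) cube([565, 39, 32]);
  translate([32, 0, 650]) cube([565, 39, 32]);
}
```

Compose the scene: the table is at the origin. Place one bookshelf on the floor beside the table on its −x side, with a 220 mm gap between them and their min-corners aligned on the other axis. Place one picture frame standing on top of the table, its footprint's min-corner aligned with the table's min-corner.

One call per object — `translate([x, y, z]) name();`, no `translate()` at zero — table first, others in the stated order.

table();
translate([-922, 0, 0]) bookshelf();
translate([0, 0, 755]) picture_frame();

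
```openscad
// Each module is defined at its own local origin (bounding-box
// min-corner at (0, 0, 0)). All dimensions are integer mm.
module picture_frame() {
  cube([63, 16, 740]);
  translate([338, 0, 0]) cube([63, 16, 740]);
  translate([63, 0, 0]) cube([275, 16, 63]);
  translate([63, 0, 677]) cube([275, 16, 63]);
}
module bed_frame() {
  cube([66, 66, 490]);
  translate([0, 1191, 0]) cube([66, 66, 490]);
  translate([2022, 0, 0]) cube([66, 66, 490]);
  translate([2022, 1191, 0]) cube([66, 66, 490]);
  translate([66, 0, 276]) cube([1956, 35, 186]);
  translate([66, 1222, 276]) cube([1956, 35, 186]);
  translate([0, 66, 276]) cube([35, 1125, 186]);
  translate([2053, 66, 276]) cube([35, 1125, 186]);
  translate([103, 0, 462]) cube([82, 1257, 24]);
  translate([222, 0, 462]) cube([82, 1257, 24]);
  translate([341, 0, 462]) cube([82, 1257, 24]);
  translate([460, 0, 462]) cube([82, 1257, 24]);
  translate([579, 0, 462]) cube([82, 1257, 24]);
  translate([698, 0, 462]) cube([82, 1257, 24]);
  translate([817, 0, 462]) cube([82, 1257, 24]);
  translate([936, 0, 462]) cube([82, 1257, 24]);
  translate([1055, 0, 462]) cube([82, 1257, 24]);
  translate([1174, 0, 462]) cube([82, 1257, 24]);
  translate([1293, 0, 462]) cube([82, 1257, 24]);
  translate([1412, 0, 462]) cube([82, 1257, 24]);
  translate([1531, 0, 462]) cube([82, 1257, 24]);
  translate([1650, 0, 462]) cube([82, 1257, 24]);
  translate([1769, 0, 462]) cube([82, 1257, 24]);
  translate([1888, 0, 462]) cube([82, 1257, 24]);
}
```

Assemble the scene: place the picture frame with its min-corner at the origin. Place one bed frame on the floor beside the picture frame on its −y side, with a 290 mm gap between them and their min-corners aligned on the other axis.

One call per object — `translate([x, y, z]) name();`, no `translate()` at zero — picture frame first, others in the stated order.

picture_frame();
translate([0, -1547, 0]) bed_frame();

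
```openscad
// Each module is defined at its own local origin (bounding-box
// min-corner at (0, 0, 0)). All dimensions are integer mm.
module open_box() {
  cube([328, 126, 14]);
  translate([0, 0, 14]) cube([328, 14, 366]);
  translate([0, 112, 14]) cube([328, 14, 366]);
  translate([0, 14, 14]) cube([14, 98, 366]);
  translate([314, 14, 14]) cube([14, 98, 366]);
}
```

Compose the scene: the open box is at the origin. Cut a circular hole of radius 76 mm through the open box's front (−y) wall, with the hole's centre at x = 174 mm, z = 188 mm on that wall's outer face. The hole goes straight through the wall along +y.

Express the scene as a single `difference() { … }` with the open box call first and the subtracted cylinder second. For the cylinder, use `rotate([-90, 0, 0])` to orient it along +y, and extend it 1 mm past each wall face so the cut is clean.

difference() {
  open_box();
  translate([174, -1, 188]) rotate([-90, 0, 0]) cylinder(h = 16, r = 76);
}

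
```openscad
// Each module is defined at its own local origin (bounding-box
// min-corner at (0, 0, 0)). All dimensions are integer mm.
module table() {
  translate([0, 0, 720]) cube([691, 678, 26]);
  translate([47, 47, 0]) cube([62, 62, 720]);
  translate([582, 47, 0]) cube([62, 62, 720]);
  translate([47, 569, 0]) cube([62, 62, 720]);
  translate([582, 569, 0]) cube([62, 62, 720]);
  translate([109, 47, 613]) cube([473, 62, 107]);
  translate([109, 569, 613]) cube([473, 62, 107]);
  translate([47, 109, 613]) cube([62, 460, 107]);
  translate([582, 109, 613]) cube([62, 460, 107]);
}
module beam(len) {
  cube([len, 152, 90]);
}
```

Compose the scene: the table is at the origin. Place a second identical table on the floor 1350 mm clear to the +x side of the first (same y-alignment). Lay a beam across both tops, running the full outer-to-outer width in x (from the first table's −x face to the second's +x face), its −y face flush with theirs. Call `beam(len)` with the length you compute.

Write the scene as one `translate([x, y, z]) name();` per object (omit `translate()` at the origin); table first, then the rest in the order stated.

table();
translate([2041, 0, 0]) table();
translate([0, 0, 746]) beam(2732);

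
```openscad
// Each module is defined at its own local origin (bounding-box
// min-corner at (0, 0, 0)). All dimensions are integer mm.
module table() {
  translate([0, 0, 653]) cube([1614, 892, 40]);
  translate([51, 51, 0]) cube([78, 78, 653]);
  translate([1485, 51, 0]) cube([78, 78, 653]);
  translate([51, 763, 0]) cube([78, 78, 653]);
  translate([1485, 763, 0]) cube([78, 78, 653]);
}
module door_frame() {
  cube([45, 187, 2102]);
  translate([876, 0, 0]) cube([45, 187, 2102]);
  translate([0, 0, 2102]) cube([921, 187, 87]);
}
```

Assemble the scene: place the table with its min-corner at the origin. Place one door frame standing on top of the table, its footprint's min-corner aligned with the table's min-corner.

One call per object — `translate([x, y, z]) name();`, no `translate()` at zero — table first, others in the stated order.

table();
translate([0, 0, 693]) door_frame();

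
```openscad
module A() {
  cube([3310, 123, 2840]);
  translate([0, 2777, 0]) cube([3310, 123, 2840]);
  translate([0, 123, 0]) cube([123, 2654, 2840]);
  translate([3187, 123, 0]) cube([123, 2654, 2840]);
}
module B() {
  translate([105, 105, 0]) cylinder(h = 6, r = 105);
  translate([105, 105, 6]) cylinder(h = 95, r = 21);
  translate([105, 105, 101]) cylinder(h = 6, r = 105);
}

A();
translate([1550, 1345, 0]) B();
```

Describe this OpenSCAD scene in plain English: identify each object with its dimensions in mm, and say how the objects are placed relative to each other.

A is the wall frame of a small rectangular building: four walls, each 2840 mm tall and 123 mm thick, enclosing a footprint 3310 mm (x) by 2900 mm (y) outside-to-outside, with no floor or roof. The front and back walls (the −y and +y sides) span the full width; the two side walls fit between them.

B is a spool: two coaxial disc flanges of radius 105 mm and thickness 6 mm, joined by a core cylinder of radius 21 mm and height 95 mm. The lower flange rests on z = 0 and the three cylinders share a vertical axis.

The spool sits inside the house frame, centred.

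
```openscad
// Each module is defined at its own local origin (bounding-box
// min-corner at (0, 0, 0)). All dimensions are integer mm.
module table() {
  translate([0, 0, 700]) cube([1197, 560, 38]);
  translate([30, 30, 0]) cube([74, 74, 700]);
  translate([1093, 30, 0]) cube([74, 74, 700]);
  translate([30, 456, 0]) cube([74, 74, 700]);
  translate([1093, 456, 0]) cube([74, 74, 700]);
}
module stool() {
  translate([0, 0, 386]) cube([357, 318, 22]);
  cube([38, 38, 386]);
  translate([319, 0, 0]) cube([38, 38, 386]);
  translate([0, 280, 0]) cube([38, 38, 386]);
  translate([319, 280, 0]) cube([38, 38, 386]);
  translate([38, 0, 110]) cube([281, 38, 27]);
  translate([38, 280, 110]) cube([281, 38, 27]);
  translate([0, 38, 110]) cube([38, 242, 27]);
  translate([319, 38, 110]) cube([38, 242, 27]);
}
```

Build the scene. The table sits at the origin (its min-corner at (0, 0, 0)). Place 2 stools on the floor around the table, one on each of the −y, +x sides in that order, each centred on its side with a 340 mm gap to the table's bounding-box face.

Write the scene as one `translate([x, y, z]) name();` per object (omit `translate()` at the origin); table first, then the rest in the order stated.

table();
translate([420, -658, 0]) stool();
translate([1537, 121, 0]) stool();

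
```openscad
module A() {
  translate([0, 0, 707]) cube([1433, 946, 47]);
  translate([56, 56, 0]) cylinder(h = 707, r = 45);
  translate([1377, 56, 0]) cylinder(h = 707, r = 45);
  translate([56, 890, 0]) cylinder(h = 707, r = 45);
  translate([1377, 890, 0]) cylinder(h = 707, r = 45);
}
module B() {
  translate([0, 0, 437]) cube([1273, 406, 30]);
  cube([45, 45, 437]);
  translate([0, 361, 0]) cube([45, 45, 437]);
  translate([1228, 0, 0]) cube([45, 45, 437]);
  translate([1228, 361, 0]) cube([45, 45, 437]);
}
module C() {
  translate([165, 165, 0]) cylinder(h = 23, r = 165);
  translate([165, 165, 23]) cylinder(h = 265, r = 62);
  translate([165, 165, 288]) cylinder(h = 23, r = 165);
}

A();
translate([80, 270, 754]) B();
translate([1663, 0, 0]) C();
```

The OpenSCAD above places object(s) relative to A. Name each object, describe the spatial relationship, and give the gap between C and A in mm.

A is a table. B is a bench. C is a spool. The bench is on top of the table, centred. The spool is on the floor beside the table on its +x side. The gap between the spool and the table is 230 mm.

The spool's nearest face is 230 mm from the table's +x face.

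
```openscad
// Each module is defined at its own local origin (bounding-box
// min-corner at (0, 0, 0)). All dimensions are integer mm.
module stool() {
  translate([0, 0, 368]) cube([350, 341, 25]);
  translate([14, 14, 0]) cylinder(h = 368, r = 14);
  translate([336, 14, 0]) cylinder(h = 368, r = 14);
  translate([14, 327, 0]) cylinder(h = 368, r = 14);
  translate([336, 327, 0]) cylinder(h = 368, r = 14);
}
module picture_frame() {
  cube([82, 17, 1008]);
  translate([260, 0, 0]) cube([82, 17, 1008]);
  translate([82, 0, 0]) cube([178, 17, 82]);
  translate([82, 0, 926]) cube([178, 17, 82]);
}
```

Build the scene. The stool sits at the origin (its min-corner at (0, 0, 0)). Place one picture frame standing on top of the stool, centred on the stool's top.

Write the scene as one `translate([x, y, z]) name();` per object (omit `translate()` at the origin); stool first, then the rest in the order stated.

stool();
translate([4, 162, 393]) picture_frame();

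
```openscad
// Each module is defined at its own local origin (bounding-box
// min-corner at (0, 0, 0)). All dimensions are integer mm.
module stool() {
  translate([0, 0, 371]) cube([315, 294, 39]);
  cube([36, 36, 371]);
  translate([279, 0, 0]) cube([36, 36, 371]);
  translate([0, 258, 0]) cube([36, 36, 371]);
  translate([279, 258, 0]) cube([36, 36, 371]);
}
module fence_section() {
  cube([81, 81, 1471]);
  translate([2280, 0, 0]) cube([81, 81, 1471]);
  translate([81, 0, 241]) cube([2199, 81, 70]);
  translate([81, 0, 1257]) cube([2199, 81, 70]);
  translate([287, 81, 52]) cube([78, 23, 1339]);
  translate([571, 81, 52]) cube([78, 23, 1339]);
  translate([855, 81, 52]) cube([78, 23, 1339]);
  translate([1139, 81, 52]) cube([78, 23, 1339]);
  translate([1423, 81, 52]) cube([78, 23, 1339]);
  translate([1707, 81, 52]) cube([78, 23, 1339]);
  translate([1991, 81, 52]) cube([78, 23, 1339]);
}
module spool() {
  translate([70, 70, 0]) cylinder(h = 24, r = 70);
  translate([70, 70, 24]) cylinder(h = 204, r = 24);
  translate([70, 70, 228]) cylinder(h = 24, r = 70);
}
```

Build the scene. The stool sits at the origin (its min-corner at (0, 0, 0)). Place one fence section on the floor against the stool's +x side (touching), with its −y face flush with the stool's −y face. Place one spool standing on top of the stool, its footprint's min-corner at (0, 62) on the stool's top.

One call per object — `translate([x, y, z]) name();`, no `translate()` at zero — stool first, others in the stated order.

stool();
translate([315, 0, 0]) fence_section();
translate([0, 62, 410]) spool();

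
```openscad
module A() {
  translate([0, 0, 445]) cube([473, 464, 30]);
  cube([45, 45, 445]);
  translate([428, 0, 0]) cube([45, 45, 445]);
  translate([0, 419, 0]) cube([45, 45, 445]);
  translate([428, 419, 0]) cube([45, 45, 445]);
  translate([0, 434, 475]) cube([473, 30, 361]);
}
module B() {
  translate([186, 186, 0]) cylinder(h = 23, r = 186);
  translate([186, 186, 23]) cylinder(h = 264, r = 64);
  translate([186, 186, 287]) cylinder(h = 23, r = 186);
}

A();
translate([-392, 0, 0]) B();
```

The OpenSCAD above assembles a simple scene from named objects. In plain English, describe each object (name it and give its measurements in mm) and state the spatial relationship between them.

A is a chair. The seat is a 473×464×30 mm slab with its top at z = 475 mm, on four 45×45 mm corner legs (flush with the seat edges, standing on z = 0). A flat backrest 30 mm thick, 361 mm tall, spans the full seat width and rises from the seat top along its +y edge, rear face flush with the rear of the seat.

B is a spool: two coaxial disc flanges of radius 186 mm and thickness 23 mm, joined by a core cylinder of radius 64 mm and height 264 mm. The lower flange rests on z = 0 and the three cylinders share a vertical axis.

The spool is on the floor beside the chair on its −x side.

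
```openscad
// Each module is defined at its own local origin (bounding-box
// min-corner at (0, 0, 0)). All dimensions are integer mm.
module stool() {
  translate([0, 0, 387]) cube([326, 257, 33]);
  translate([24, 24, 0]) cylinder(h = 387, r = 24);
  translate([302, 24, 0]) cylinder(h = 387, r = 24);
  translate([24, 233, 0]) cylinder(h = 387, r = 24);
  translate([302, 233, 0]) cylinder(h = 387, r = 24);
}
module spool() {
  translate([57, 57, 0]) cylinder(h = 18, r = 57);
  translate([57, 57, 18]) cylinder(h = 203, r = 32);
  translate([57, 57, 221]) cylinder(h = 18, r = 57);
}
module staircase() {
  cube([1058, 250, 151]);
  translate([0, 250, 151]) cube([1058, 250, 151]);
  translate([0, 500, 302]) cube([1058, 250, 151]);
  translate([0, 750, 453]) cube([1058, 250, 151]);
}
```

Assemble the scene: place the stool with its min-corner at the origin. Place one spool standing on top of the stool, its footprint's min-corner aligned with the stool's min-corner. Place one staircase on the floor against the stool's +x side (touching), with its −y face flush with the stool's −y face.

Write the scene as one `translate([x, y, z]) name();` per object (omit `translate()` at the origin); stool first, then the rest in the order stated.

stool();
translate([0, 0, 420]) spool();
translate([326, 0, 0]) staircase();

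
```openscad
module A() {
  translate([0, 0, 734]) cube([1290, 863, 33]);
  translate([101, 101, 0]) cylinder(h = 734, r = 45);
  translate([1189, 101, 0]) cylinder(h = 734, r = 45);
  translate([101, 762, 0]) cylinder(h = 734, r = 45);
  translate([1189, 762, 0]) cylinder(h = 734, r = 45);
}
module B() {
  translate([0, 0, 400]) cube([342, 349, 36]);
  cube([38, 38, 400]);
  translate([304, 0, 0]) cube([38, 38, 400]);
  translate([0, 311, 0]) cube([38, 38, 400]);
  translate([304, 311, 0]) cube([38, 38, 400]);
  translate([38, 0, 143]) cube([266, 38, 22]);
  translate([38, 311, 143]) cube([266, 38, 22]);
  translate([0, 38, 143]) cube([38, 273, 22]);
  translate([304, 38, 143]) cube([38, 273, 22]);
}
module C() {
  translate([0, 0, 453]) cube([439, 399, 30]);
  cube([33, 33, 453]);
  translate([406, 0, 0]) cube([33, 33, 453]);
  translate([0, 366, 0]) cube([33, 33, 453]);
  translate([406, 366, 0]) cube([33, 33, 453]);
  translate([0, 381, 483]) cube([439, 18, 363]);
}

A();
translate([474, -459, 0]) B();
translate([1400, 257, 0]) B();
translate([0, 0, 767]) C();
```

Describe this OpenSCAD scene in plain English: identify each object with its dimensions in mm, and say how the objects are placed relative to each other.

A is a rectangular dining table. The top is 1290×863×33 mm with its upper surface at z = 767 mm. It stands on four round legs of 90 mm diameter, each leg's bounding box inset 56 mm from the nearest pair of top edges, running from the floor to the underside of the top.

B is a four-legged stool. The seat is 342×349 mm, 36 mm thick, top at z = 436 mm. It stands on four square legs, each 38×38 mm in cross-section, from z = 0 to the seat underside, each flush with a corner of the seat. Four stretchers, 38 mm wide and 22 mm tall, connect adjacent legs with their undersides at z = 143 mm, each running between the inner faces of the legs it joins and aligned with the legs' outer faces on the other axis.

C is a chair. The seat is a 439×399×30 mm slab with its top at z = 483 mm, on four 33×33 mm corner legs (flush with the seat edges, standing on z = 0). A flat backrest 18 mm thick, 363 mm tall, spans the full seat width and rises from the seat top along its +y edge, rear face flush with the rear of the seat.

Two stools sit around the table at the −y, +x sides. The chair is on top of the table.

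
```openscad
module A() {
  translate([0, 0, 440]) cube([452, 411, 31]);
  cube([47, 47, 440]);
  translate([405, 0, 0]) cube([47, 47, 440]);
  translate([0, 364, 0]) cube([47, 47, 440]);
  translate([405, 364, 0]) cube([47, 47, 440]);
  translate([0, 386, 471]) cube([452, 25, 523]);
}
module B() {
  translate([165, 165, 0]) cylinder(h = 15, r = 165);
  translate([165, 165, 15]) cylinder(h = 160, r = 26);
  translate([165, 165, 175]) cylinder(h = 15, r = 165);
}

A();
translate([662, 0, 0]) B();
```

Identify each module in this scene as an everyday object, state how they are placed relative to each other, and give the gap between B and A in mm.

The spool's nearest face is 210 mm from the chair's +x face.

A is a chair. B is a spool. The spool is on the floor beside the chair on its +x side. The gap between the spool and the chair is 210 mm.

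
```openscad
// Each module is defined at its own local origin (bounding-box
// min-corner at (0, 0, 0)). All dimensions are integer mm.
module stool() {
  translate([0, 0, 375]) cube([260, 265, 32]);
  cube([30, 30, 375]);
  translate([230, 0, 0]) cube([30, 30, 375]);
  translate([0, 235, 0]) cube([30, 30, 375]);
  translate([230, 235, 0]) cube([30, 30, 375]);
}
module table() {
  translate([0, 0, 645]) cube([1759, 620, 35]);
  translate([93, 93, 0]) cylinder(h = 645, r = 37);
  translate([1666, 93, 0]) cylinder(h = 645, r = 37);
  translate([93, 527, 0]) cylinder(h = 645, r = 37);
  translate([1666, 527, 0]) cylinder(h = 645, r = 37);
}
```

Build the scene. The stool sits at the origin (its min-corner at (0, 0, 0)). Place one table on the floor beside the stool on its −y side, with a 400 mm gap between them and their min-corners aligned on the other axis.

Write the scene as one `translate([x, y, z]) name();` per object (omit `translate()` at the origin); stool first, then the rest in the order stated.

stool();
translate([0, -1020, 0]) table();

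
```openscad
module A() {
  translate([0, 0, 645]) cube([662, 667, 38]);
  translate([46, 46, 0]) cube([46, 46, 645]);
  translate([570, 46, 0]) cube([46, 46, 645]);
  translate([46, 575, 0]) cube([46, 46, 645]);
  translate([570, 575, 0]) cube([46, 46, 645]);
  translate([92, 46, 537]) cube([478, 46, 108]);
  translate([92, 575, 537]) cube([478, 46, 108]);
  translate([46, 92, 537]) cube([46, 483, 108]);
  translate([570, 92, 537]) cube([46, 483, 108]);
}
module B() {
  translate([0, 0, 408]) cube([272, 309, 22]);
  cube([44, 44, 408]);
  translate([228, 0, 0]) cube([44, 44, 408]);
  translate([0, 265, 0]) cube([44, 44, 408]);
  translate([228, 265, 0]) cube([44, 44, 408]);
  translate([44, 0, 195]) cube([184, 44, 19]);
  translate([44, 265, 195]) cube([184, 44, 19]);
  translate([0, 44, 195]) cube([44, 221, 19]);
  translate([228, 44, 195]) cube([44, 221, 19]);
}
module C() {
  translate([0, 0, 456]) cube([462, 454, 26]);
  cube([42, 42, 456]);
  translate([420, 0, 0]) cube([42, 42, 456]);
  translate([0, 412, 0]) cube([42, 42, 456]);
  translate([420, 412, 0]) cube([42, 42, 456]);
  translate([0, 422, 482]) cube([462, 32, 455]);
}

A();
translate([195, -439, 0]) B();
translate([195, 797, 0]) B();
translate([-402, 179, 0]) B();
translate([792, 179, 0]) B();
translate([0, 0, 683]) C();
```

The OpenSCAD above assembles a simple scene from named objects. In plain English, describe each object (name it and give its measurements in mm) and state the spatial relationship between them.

A is a table: top 662 mm (x) × 667 mm (y), 38 mm thick, upper face at z = 683 mm, on four 46×46 mm square legs, each inset 46 mm from the nearest pair of top edges, running from z = 0 to the bottom of the top. Four apron rails, 46 mm thick and 108 mm tall, run between adjacent legs with their top edges flush with the underside of the top and their outer faces flush with the legs' outer faces.

B is a four-legged stool. The seat is a 272×309×22 mm slab whose top surface is at z = 430 mm; four square legs, each 44×44 mm in cross-section, run from the floor (z = 0) to the underside of the seat, each flush with a corner of the seat. Four stretchers, 44 mm wide and 19 mm tall, connect adjacent legs with their undersides at z = 195 mm, each running between the inner faces of the legs it joins and aligned with the legs' outer faces on the other axis.

C is a chair: 462×454 mm seat, 26 mm thick, top at z = 482 mm, on four 42 mm square corner legs flush with the seat edges. A 32 mm thick backrest slab spans the full seat width, extending 455 mm above the seat top, its back face flush with the seat's +y edge.

Four stools sit around the table at the −y, +y, −x, +x sides. The chair is on top of the table.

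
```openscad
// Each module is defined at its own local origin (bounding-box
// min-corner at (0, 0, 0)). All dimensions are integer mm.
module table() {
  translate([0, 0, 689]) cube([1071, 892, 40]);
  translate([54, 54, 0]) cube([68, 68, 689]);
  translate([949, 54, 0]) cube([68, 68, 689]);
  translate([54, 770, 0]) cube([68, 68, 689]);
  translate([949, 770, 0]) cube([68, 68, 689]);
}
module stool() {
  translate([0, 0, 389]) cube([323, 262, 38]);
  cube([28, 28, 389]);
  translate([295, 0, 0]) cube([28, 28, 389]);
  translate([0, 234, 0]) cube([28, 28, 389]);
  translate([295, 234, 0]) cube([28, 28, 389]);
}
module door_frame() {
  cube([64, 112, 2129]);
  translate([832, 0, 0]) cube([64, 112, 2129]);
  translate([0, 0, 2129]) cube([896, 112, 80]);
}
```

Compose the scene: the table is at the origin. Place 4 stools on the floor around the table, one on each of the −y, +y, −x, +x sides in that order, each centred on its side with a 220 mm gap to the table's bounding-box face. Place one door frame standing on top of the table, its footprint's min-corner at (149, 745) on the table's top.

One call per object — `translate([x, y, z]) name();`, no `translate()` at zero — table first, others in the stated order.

table();
translate([374, -482, 0]) stool();
translate([374, 1112, 0]) stool();
translate([-543, 315, 0]) stool();
translate([1291, 315, 0]) stool();
translate([149, 745, 729]) door_frame();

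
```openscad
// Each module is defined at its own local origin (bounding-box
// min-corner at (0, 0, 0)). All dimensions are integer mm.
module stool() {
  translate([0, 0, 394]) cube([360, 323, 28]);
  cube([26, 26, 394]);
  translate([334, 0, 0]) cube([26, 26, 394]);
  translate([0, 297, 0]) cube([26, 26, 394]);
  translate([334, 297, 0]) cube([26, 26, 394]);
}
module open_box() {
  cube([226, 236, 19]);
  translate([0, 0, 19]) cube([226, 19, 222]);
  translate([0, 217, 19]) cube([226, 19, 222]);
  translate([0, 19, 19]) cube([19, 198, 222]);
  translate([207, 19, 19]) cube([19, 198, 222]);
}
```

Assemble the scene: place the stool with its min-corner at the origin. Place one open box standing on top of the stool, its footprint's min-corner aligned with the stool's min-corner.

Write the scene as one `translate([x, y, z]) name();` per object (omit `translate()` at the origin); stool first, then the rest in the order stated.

stool();
translate([0, 0, 422]) open_box();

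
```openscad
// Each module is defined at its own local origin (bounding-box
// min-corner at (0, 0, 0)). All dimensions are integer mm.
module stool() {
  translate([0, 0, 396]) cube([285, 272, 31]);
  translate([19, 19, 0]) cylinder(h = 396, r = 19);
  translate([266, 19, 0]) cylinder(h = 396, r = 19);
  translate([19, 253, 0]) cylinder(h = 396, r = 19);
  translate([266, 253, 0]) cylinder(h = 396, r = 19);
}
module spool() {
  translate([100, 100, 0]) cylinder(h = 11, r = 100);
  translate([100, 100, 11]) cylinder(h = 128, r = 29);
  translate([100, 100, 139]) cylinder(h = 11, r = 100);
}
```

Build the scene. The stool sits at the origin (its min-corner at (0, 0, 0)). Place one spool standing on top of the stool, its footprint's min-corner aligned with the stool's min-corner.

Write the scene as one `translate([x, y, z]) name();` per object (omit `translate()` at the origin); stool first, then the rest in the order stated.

stool();
translate([0, 0, 427]) spool();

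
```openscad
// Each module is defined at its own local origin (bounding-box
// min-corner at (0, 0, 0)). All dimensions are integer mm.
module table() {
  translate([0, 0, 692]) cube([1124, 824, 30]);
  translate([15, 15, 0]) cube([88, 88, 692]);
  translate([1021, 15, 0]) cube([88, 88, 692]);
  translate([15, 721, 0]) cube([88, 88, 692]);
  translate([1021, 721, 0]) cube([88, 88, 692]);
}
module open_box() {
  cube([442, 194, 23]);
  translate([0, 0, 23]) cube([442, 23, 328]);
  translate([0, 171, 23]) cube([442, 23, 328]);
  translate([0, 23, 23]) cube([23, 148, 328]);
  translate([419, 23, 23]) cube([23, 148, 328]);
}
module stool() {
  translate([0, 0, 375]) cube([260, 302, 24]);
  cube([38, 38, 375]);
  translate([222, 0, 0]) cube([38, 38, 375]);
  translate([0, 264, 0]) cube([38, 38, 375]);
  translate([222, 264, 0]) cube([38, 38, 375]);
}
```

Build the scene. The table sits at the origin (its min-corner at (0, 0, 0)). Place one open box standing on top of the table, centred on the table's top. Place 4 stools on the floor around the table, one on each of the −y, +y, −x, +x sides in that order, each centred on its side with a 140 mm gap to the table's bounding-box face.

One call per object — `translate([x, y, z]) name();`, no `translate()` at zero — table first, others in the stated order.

table();
translate([341, 315, 722]) open_box();
translate([432, -442, 0]) stool();
translate([432, 964, 0]) stool();
translate([-400, 261, 0]) stool();
translate([1264, 261, 0]) stool();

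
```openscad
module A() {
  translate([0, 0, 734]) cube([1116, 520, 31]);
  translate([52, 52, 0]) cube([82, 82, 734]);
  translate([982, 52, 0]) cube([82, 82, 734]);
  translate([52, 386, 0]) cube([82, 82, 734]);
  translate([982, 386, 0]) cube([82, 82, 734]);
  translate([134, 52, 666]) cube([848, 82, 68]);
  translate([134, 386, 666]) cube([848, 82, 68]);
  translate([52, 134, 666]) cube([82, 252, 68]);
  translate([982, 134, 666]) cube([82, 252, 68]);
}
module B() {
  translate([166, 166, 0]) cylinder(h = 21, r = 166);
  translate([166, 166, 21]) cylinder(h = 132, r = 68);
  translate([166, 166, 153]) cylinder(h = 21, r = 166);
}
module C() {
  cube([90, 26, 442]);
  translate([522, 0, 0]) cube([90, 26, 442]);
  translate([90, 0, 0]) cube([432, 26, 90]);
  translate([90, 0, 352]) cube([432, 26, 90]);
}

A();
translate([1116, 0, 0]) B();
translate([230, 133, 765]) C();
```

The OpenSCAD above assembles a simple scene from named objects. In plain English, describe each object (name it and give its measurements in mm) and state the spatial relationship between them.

A is a rectangular dining table. The top is 1116×520×31 mm with its upper surface at z = 765 mm. It stands on four 82×82 mm square legs, each inset 52 mm from the nearest pair of top edges, running from the floor to the underside of the top. Four apron rails, 82 mm thick and 68 mm tall, run between adjacent legs with their top edges flush with the underside of the top and their outer faces flush with the legs' outer faces.

B is a spool: two coaxial disc flanges of radius 166 mm and thickness 21 mm, joined by a core cylinder of radius 68 mm and height 132 mm. The lower flange rests on z = 0 and the three cylinders share a vertical axis.

C is a rectangular picture frame lying in the x–z plane (depth along y). The opening is 432 mm wide (x) by 262 mm tall (z), surrounded by a border 90 mm wide on all four sides. The frame is 26 mm deep and is made of two full-height vertical stiles with two horizontal rails fitted between them.

The spool is against the table's +x side, with their −y faces flush. The picture frame is on top of the table.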